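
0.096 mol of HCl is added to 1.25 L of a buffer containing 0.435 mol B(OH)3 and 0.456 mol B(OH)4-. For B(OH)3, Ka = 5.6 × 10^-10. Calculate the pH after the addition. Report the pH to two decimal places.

pH = 9.08

Added H+ converts B(OH)4- to B(OH)3: B(OH)3 → 0.531 mol, B(OH)4- → 0.36 mol.
pKa = −log(5.6 × 10^-10) = 9.252
pH = pKa + log([A⁻]/[HA]) = 9.252 + log(0.36/0.531) = 9.252 -0.169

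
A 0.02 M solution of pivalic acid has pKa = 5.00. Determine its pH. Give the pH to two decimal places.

pH = 3.35

(CH3)3CCOOH ⇌ (CH3)3CCOO- + H+
Ka = 10^(−5.00) = 1.00 × 10^-5
Let x = [H+] at equilibrium. Ka = x²/(0.02 − x).
Neglecting x in the denominator: x = √(1.00 × 10^-5 × 0.02) = 4.47 × 10^-4 M
pH = −log(4.47 × 10^-4) = 3.35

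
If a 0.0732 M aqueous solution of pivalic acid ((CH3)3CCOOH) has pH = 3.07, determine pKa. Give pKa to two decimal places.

pKa = 5.00

[H+] = 10^(-3.07) = 8.51 × 10^-4 M
At equilibrium [HA] = 0.0732 − 8.51 × 10^-4 = 7.23 × 10^-2 M
Ka = [H+][A-]/[HA] = (8.51 × 10^-4)² / 7.23 × 10^-2 = 1.00 × 10^-5
pKa = -log(1.00 × 10^-5) = 5.00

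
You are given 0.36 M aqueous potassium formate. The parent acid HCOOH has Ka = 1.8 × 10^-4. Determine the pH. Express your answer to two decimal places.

pH = 8.65

HCOO- is the conjugate base of the weak acid HCOOH.
Kb = Kw/Ka = 1.0×10^-14 / 1.8 × 10^-4 = 5.56 × 10^-11
Kb = [OH-]²/(0.36 − [OH-]) = 5.56 × 10^-11
Neglecting [OH-] in the denominator: [OH-] = √(5.56 × 10^-11 × 0.36) = 4.47 × 10^-6 M
([OH-]/C₀ = 0.0012% < 5%, so the approximation holds.)
pOH = 5.35, so pH = 14.00 − pOH = 8.65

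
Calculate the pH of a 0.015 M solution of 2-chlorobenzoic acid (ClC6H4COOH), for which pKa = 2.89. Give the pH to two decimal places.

pH = 2.42

ClC6H4COOH ⇌ ClC6H4COO- + H+
Ka = 10^(−2.89) = 1.29 × 10^-3
Ka = x²/(0.015 − x) = 1.29 × 10^-3
x is not negligible relative to C₀; solve x² + 0.00129·x − 1.93e-05 = 0.
x = (−Ka + √(Ka² + 4·Ka·C₀))/2 = 3.80 × 10^-3 M
pH = −log(3.80 × 10^-3) = 2.42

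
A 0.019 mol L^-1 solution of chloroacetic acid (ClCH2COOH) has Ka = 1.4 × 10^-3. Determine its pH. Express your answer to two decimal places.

pH = 2.35

ClCH2COOH ⇌ ClCH2COO- + H+
From the ICE table, Ka = [H+]²/(0.019 − [H+]) = 1.4 × 10^-3.
The 5% rule fails; solving [H+]² + Ka·[H+] − Ka·C₀ = 0 exactly:
[H+] = (−Ka + √(Ka² + 4·Ka·C₀))/2 = 4.50 × 10^-3 M
pH = −log(4.50 × 10^-3) = 2.35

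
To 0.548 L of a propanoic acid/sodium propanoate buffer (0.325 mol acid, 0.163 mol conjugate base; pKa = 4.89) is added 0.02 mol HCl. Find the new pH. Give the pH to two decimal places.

pH = 4.51

Added H+ converts CH3CH2COO- to CH3CH2COOH: CH3CH2COOH → 0.345 mol, CH3CH2COO- → 0.143 mol.
pH = pKa + log([A⁻]/[HA]) = 4.89 + log(0.143/0.345) = 4.89 -0.382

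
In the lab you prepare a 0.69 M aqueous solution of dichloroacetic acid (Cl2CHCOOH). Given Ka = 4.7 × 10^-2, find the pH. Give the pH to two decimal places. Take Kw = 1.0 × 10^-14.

pH = 0.80

Cl2CHCOOH ⇌ Cl2CHCOO- + H+
From the ICE table, Ka = [H+]²/(0.69 − [H+]) = 4.7 × 10^-2.
Here C₀/Ka ≈ 14.7, so the small-[H+] approximation fails. Use the quadratic:
[H+] = (−Ka + √(Ka² + 4·Ka·C₀))/2 = 1.58 × 10^-1 M
pH = −log[H+] = −log(1.58 × 10^-1) = 0.80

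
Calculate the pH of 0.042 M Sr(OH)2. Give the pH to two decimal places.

Sr(OH)2 is a strong base (each formula unit releases 2 OH-); [OH-] = 0.084 M.
pOH = -log(0.084) = 1.08
pH = 14.00 - 1.08 = 12.92

pH = 12.92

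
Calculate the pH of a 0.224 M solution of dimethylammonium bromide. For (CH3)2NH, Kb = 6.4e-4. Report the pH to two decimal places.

pH = 5.73

(CH3)2NH2+ is the conjugate acid of the weak base (CH3)2NH.
Ka = Kw/Kb = 1.0×10^-14 / 6.4 × 10^-4 = 1.56 × 10^-11
From the ICE table, Ka = [H+]²/(0.224 − [H+]) = 1.56 × 10^-11.
Since Ka ≪ C₀, [H+] ≈ √(Ka·C₀) = 1.87 × 10^-6 M.
([H+]/C₀ = 0.00083% < 5%, so the approximation holds.)
pH = −log[H+] = −log(1.87 × 10^-6) = 5.73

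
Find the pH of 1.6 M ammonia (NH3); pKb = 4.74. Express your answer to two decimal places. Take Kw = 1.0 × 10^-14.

NH3 + H2O ⇌ NH4+ + OH-
Kb = 10^(−4.74) = 1.82 × 10^-5
From the ICE table, Kb = [OH-]²/(1.6 − [OH-]) = 1.82 × 10^-5.
Since Kb ≪ C₀, [OH-] ≈ √(Kb·C₀) = 5.40 × 10^-3 M.
([OH-]/C₀ = 0.34% < 5%, so the approximation holds.)
pOH = −log(5.40 × 10^-3) = 2.27; pH = 14.00 − 2.27 = 11.73

pH = 11.73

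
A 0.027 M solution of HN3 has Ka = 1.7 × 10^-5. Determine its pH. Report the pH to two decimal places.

HN3 ⇌ N3- + H+
Ka = x²/(0.027 − x) = 1.7 × 10^-5
Neglecting x in the denominator: x = √(1.7 × 10^-5 × 0.027) = 6.77 × 10^-4 M
Check: 2.5% ionized — well under 5%, approximation valid.
pH = −log[H+] = −log(6.77 × 10^-4) = 3.17

pH = 3.17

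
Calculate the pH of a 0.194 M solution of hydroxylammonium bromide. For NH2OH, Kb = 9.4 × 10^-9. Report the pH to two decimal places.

pH = 3.34

NH3OH+ is the conjugate acid of the weak base NH2OH.
Ka = Kw/Kb = 1.0×10^-14 / 9.4 × 10^-9 = 1.06 × 10^-6
Let x = [H+] at equilibrium. Ka = x²/(0.194 − x).
Neglecting x in the denominator: x = √(1.06 × 10^-6 × 0.194) = 4.53 × 10^-4 M
pH = −log(4.53 × 10^-4) = 3.34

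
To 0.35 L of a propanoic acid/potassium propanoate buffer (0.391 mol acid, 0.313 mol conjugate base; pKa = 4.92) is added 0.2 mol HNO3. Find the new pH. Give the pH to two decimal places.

After neutralization: n(CH3CH2COOH) = 0.591 mol, n(CH3CH2COO-) = 0.113 mol.
pH = pKa + log([A⁻]/[HA]) = 4.92 + log(0.113/0.591) = 4.92 -0.719

pH = 4.20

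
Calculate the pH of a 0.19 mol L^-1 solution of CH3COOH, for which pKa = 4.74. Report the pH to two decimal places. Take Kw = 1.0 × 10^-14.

CH3COOH ⇌ CH3COO- + H+
Ka = 10^(−4.74) = 1.82 × 10^-5
From the ICE table, Ka = x²/(0.19 − x) = 1.82 × 10^-5.
Since Ka ≪ C₀, x ≈ √(Ka·C₀) = 1.86 × 10^-3 M.
(x/C₀ = 0.98% < 5%, so the approximation holds.)
pH = −log(1.86 × 10^-3) = 2.73

pH = 2.73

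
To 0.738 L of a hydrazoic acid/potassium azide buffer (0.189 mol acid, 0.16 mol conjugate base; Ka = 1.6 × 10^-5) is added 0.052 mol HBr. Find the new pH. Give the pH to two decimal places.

Added H+ converts N3- to HN3: HN3 → 0.241 mol, N3- → 0.108 mol.
pKa = −log(1.6 × 10^-5) = 4.796
pH = pKa + log([A⁻]/[HA]) = 4.796 + log(0.108/0.241) = 4.796 -0.349

pH = 4.45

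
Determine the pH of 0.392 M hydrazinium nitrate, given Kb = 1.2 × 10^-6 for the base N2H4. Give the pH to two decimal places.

N2H5+ is the conjugate acid of the weak base N2H4.
Ka = Kw/Kb = 1.0×10^-14 / 1.2 × 10^-6 = 8.33 × 10^-9
From the ICE table, Ka = [H+]²/(0.392 − [H+]) = 8.33 × 10^-9.
Neglecting [H+] in the denominator: [H+] = √(8.33 × 10^-9 × 0.392) = 5.71 × 10^-5 M
pH = −log[H+] = −log(5.71 × 10^-5) = 4.24

pH = 4.24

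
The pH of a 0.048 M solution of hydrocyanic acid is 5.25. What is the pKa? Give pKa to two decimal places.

pKa = 9.18

[H+] = 10^(-5.25) = 5.62 × 10^-6 M
At equilibrium [HA] = 0.048 − 5.62 × 10^-6 = 4.80 × 10^-2 M
Ka = [H+][A-]/[HA] = (5.62 × 10^-6)² / 4.80 × 10^-2 = 6.58 × 10^-10
pKa = -log(6.58 × 10^-10) = 9.18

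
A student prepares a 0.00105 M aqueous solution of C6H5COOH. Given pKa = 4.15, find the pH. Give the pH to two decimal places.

C6H5COOH ⇌ C6H5COO- + H+
Ka = 10^(−4.15) = 7.08 × 10^-5
From the ICE table, Ka = x²/(0.00105 − x) = 7.08 × 10^-5.
Here C₀/Ka ≈ 14.8, so the small-x approximation fails. Use the quadratic:
x = [−7.08e-05 + √(7.08e-05² + 2.97e-07)]/2 = 2.40 × 10^-4 M
pH = −log[H+] = −log(2.40 × 10^-4) = 3.62

pH = 3.62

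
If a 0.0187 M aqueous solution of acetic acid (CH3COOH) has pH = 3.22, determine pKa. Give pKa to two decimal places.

[H+] = 10^(-3.22) = 6.03 × 10^-4 M
At equilibrium [HA] = 0.0187 − 6.03 × 10^-4 = 1.81 × 10^-2 M
Ka = [H+][A-]/[HA] = (6.03 × 10^-4)² / 1.81 × 10^-2 = 2.01 × 10^-5
pKa = -log(2.01 × 10^-5) = 4.70

pKa = 4.70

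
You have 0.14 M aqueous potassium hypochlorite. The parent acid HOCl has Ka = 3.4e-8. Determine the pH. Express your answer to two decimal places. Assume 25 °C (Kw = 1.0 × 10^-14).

pH = 10.31

OCl- is the conjugate base of the weak acid HOCl.
Kb = Kw/Ka = 1.0×10^-14 / 3.4 × 10^-8 = 2.94 × 10^-7
From the ICE table, Kb = [OH-]²/(0.14 − [OH-]) = 2.94 × 10^-7.
Neglecting [OH-] in the denominator: [OH-] = √(2.94 × 10^-7 × 0.14) = 2.03 × 10^-4 M
([OH-]/C₀ = 0.14% < 5%, so the approximation holds.)
pOH = 3.69, so pH = 14.00 − pOH = 10.31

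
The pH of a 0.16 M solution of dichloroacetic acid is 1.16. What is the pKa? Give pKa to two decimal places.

[H+] = 10^(-1.16) = 6.92 × 10^-2 M
At equilibrium [HA] = 0.16 − 6.92 × 10^-2 = 9.08 × 10^-2 M
Ka = [H+][A-]/[HA] = (6.92 × 10^-2)² / 9.08 × 10^-2 = 5.27 × 10^-2
pKa = -log(5.27 × 10^-2) = 1.28

pKa = 1.28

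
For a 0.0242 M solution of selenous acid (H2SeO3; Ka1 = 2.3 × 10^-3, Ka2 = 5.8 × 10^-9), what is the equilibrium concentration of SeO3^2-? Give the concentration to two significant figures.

First ionization gives [H+] ≈ [HSeO3-] = 6.40 × 10^-3 M.
Second step: Ka2 = [H+][SeO3^2-]/[HSeO3-] ≈ [SeO3^2-] (since [H+] ≈ [HSeO3-]).
So [SeO3^2-] ≈ Ka2.

5.8 × 10^-9 M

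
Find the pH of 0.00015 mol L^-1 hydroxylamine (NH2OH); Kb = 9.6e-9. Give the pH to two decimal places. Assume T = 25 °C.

NH2OH + H2O ⇌ NH3OH+ + OH-
Kb = [OH-]²/(0.00015 − [OH-]) = 9.6 × 10^-9
Assume [OH-] ≪ 0.00015: [OH-] ≈ √(9.6 × 10^-9 × 0.00015) = 1.20 × 10^-6 M
Check: 0.8% ionized — well under 5%, approximation valid.
pOH = −log(1.20 × 10^-6) = 5.92; pH = 14.00 − 5.92 = 8.08

pH = 8.08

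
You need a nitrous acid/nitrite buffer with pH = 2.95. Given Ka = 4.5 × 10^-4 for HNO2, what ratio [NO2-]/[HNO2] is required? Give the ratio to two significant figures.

ratio = 0.40

pKa = -log(4.5 × 10^-4) = 3.347
pH = pKa + log(r) ⇒ log(r) = 2.95 − 3.347 = -0.397
r = [NO2-]/[HNO2] = 10^(-0.397) = 0.401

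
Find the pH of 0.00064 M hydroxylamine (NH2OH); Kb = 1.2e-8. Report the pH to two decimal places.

pH = 8.44

NH2OH + H2O ⇌ NH3OH+ + OH-
From the ICE table, Kb = x²/(0.00064 − x) = 1.2 × 10^-8.
Since Kb ≪ C₀, x ≈ √(Kb·C₀) = 2.77 × 10^-6 M.
Check: 0.43% ionized — well under 5%, approximation valid.
pOH = −log(2.77 × 10^-6) = 5.56; pH = 14.00 − 5.56 = 8.44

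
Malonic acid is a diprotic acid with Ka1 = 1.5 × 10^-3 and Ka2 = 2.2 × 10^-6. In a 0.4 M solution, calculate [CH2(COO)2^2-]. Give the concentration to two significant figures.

First ionization gives [H+] ≈ [CH2(COOH)COO-] = 2.38 × 10^-2 M.
Second step: Ka2 = [H+][CH2(COO)2^2-]/[CH2(COOH)COO-] ≈ [CH2(COO)2^2-] (since [H+] ≈ [CH2(COOH)COO-]).
So [CH2(COO)2^2-] ≈ Ka2.

2.2 × 10^-6 M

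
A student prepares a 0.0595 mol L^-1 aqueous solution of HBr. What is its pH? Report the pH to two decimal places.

HBr is a strong acid and dissociates completely, so [H+] = 0.0595 M.
pH = -log(0.0595) = 1.23

pH = 1.23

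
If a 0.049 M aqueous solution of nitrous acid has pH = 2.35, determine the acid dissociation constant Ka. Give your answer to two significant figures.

Ka = 4.5 × 10^-4

[H+] = 10^(-2.35) = 4.47 × 10^-3 M
At equilibrium [HA] = 0.049 − 4.47 × 10^-3 = 4.45 × 10^-2 M
Ka = [H+][A-]/[HA] = (4.47 × 10^-3)² / 4.45 × 10^-2 = 4.5 × 10^-4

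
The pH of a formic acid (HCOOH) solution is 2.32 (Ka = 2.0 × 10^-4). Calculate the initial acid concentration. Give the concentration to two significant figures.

C₀ = 1.2 × 10^-1 M

[H+] = 10^(-2.32) = 4.79 × 10^-3 M = x
Ka = x²/(C₀ − x) ⇒ C₀ = x + x²/Ka
C₀ = 4.79 × 10^-3 + (4.79 × 10^-3)²/(2.0 × 10^-4) = 1.20 × 10^-1 M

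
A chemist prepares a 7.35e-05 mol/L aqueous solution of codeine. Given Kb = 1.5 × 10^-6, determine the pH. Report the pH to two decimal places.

pH = 8.99

C18H21NO3 + H2O ⇌ C18H22NO3+ + OH-
From the ICE table, Kb = x²/(7.35e-05 − x) = 1.5 × 10^-6.
The 5% rule fails; solving x² + Kb·x − Kb·C₀ = 0 exactly:
x = (−Kb + √(Kb² + 4·Kb·C₀))/2 = 9.78 × 10^-6 M
pOH = 5.01, so pH = 14.00 − pOH = 8.99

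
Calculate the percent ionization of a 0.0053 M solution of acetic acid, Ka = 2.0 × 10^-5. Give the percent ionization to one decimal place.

6.0%

CH3COOH ⇌ CH3COO- + H+; let x = [H+] at equilibrium.
Ka = x²/(C₀ − x); solving the quadratic gives x = 3.16 × 10^-4 M.
Fraction ionized = 3.16 × 10^-4 / 0.0053 = 0.0596 → 6.0%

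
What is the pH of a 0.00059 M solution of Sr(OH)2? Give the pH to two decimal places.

pH = 11.07

Sr(OH)2 is a strong base (each formula unit releases 2 OH-); [OH-] = 0.00118 M.
pOH = -log(0.00118) = 2.93
pH = 14.00 - 2.93 = 11.07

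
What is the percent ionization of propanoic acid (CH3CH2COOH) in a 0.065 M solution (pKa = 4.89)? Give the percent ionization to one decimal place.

CH3CH2COOH ⇌ CH3CH2COO- + H+; let x = [H+] at equilibrium.
Ka = 10^(−4.89) = 1.29 × 10^-5
x ≈ √(Ka·C₀) = √(1.29 × 10^-5 × 0.065) = 9.16 × 10^-4 M
% ionization = x/C₀ × 100% = 9.16 × 10^-4/0.065 × 100% = 1.4%

1.4%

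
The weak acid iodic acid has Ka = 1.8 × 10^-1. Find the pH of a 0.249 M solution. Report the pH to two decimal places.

pH = 0.85

HIO3 ⇌ IO3- + H+
Ka = x²/(0.249 − x) = 1.8 × 10^-1
Here C₀/Ka ≈ 1.38, so the small-x approximation fails. Use the quadratic:
x = [−0.18 + √(0.18² + 0.179)]/2 = 1.40 × 10^-1 M
pH = −log(1.40 × 10^-1) = 0.85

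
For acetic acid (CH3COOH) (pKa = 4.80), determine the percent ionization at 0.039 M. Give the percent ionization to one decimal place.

2.0%

CH3COOH ⇌ CH3COO- + H+; let x = [H+] at equilibrium.
Ka = 10^(−4.80) = 1.58 × 10^-5
x ≈ √(Ka·C₀) = √(1.58 × 10^-5 × 0.039) = 7.85 × 10^-4 M
Fraction ionized = 7.85 × 10^-4 / 0.039 = 0.0201 → 2.0%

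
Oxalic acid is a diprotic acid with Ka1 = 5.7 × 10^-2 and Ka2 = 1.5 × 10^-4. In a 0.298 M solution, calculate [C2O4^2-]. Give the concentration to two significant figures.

First ionization gives [H+] ≈ [HC2O4-] = 1.05 × 10^-1 M.
Second step: Ka2 = [H+][C2O4^2-]/[HC2O4-] ≈ [C2O4^2-] (since [H+] ≈ [HC2O4-]).
So [C2O4^2-] ≈ Ka2.

1.5 × 10^-4 M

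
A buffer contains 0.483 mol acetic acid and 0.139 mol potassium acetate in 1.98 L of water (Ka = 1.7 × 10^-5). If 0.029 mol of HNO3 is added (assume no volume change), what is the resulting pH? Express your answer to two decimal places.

pH = 4.10

After neutralization: n(CH3COOH) = 0.512 mol, n(CH3COO-) = 0.11 mol.
pKa = −log(1.7 × 10^-5) = 4.770
Henderson–Hasselbalch with mole ratio 0.11/0.512: pH = 4.770 + (-0.668)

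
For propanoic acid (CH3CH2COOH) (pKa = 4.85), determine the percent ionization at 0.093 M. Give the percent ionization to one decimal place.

CH3CH2COOH ⇌ CH3CH2COO- + H+; let x = [H+] at equilibrium.
Ka = 10^(−4.85) = 1.41 × 10^-5
x ≈ √(Ka·C₀) = √(1.41 × 10^-5 × 0.093) = 1.15 × 10^-3 M
% ionization = x/C₀ × 100% = 1.15 × 10^-3/0.093 × 100% = 1.2%

1.2%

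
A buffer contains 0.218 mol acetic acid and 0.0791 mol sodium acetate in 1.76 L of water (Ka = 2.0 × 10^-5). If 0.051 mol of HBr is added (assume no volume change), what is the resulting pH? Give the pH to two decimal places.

pH = 3.72

Added H+ converts CH3COO- to CH3COOH: CH3COOH → 0.269 mol, CH3COO- → 0.0281 mol.
pKa = −log(2.0 × 10^-5) = 4.699
Henderson–Hasselbalch with mole ratio 0.0281/0.269: pH = 4.699 + (-0.981)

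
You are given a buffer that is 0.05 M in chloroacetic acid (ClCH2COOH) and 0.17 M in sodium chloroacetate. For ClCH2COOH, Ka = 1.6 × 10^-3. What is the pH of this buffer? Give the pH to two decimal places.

pKa = −log(1.6 × 10^-3) = 2.796
Using pH = pKa + log([base]/[acid]) with [base]/[acid] = 0.17/0.05:
pH = 2.796 + (+0.531) = 3.33

pH = 3.33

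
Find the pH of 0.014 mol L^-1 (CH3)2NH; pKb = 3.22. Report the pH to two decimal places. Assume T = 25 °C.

(CH3)2NH + H2O ⇌ (CH3)2NH2+ + OH-
Kb = 10^(−3.22) = 6.03 × 10^-4
From the ICE table, Kb = x²/(0.014 − x) = 6.03 × 10^-4.
Here C₀/Kb ≈ 23.2, so the small-x approximation fails. Use the quadratic:
x = [−0.000603 + √(0.000603² + 3.38e-05)]/2 = 2.62 × 10^-3 M
pOH = −log(2.62 × 10^-3) = 2.58; pH = 14.00 − 2.58 = 11.42

pH = 11.42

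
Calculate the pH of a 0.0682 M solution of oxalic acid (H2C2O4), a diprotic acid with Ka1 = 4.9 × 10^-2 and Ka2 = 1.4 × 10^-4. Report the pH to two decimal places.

pH = 1.42

Ka1 ≫ Ka2, so treat the first dissociation as the only significant source of H+.
Ka1 = x²/(0.0682 − x) = 4.9 × 10^-2
Solving the quadratic: x = (−Ka1 + √(Ka1² + 4·Ka1·C₀))/2 = 3.83 × 10^-2 M
pH = −log(3.83 × 10^-2) = 1.42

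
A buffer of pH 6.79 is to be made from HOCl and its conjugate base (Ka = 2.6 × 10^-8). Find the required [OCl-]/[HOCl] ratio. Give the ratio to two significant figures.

ratio = 0.16

pKa = -log(2.6 × 10^-8) = 7.585
pH = pKa + log(r) ⇒ log(r) = 6.79 − 7.585 = -0.795
r = [OCl-]/[HOCl] = 10^(-0.795) = 0.16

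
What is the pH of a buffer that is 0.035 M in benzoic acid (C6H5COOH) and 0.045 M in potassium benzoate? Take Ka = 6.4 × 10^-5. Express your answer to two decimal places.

pH = 4.30

pKa = −log(6.4 × 10^-5) = 4.194
Using pH = pKa + log([base]/[acid]) with [base]/[acid] = 0.045/0.035:
pH = 4.194 + (+0.109) = 4.30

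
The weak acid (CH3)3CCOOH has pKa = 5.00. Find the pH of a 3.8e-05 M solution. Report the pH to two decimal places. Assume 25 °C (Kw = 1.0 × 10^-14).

(CH3)3CCOOH ⇌ (CH3)3CCOO- + H+
Ka = 10^(−5.00) = 1.00 × 10^-5
Ka = [H+]²/(3.8e-05 − [H+]) = 1.00 × 10^-5
[H+] is not negligible relative to C₀; solve [H+]² + 1e-05·[H+] − 3.8e-10 = 0.
[H+] = (−Ka + √(Ka² + 4·Ka·C₀))/2 = 1.51 × 10^-5 M
pH = −log(1.51 × 10^-5) = 4.82

pH = 4.82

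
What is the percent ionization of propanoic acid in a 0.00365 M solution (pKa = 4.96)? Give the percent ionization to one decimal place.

5.3%

CH3CH2COOH ⇌ CH3CH2COO- + H+; let x = [H+] at equilibrium.
Ka = 10^(−4.96) = 1.10 × 10^-5
Ka = x²/(C₀ − x); solving the quadratic gives x = 1.95 × 10^-4 M.
% ionization = x/C₀ × 100% = 1.95 × 10^-4/0.00365 × 100% = 5.3%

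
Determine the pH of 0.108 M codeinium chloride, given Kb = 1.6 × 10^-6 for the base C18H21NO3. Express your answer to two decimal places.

pH = 4.59

C18H22NO3+ is the conjugate acid of the weak base C18H21NO3.
Ka = Kw/Kb = 1.0×10^-14 / 1.6 × 10^-6 = 6.25 × 10^-9
Ka = [H+]²/(0.108 − [H+]) = 6.25 × 10^-9
Neglecting [H+] in the denominator: [H+] = √(6.25 × 10^-9 × 0.108) = 2.60 × 10^-5 M
([H+]/C₀ = 0.024% < 5%, so the approximation holds.)
pH = −log(2.60 × 10^-5) = 4.59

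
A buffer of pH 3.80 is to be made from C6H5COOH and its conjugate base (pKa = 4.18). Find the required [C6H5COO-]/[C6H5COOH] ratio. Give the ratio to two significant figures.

pH = pKa + log(r) ⇒ log(r) = 3.80 − 4.18 = -0.38
r = [C6H5COO-]/[C6H5COOH] = 10^(-0.38) = 0.417

ratio = 0.42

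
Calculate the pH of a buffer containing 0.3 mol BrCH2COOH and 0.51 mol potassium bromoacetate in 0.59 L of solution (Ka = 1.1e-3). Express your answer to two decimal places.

pKa = −log(1.1 × 10^-3) = 2.959
pH = pKa + log([A⁻]/[HA]) = 2.959 + log(0.51/0.3)
pH = 2.959 + (+0.230) = 3.19

pH = 3.19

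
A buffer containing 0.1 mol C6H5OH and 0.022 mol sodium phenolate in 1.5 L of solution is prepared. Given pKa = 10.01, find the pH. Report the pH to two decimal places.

pH = 9.35

Using pH = pKa + log([base]/[acid]) with [base]/[acid] = 0.022/0.1:
pH = 10.01 + (-0.658) = 9.35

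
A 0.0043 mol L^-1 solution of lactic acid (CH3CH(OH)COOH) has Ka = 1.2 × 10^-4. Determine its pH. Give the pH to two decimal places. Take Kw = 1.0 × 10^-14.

CH3CH(OH)COOH ⇌ CH3CH(OH)COO- + H+
Let x = [H+] at equilibrium. Ka = x²/(0.0043 − x).
Here C₀/Ka ≈ 35.8, so the small-x approximation fails. Use the quadratic:
x = (−Ka + √(Ka² + 4·Ka·C₀))/2 = 6.61 × 10^-4 M
pH = −log[H+] = −log(6.61 × 10^-4) = 3.18

pH = 3.18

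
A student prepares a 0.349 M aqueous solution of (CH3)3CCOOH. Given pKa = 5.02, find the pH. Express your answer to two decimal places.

(CH3)3CCOOH ⇌ (CH3)3CCOO- + H+
Ka = 10^(−5.02) = 9.55 × 10^-6
From the ICE table, Ka = [H+]²/(0.349 − [H+]) = 9.55 × 10^-6.
Assume [H+] ≪ 0.349: [H+] ≈ √(9.55 × 10^-6 × 0.349) = 1.83 × 10^-3 M
pH = −log[H+] = −log(1.83 × 10^-3) = 2.74

pH = 2.74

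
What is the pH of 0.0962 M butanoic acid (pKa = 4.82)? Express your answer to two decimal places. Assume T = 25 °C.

pH = 2.92

CH3(CH2)2COOH ⇌ CH3(CH2)2COO- + H+
Ka = 10^(−4.82) = 1.51 × 10^-5
Ka = x²/(0.0962 − x) = 1.51 × 10^-5
Neglecting x in the denominator: x = √(1.51 × 10^-5 × 0.0962) = 1.21 × 10^-3 M
pH = −log[H+] = −log(1.21 × 10^-3) = 2.92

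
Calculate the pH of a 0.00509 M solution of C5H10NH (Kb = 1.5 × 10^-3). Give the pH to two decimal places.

C5H10NH + H2O ⇌ C5H10NH2+ + OH-
From the ICE table, Kb = [OH-]²/(0.00509 − [OH-]) = 1.5 × 10^-3.
Here C₀/Kb ≈ 3.39, so the small-[OH-] approximation fails. Use the quadratic:
[OH-] = [−0.0015 + √(0.0015² + 3.05e-05)]/2 = 2.11 × 10^-3 M
pOH = 2.68, so pH = 14.00 − pOH = 11.32

pH = 11.32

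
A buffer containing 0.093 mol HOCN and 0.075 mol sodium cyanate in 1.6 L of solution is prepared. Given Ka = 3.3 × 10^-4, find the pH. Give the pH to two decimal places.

pKa = −log(3.3 × 10^-4) = 3.481
Henderson–Hasselbalch: pH = pKa + log([OCN-]/[HOCN]) = 3.481 + log(0.075/0.093)
pH = 3.481 + (-0.093) = 3.39

pH = 3.39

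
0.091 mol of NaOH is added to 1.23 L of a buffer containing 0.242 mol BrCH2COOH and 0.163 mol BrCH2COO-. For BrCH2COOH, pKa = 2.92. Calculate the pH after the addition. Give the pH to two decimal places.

pH = 3.15

After neutralization: n(BrCH2COOH) = 0.151 mol, n(BrCH2COO-) = 0.254 mol.
Henderson–Hasselbalch with mole ratio 0.254/0.151: pH = 2.92 + (+0.226)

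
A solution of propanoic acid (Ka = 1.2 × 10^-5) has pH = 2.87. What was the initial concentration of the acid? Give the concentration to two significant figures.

C₀ = 1.5 × 10^-1 M

[H+] = 10^(-2.87) = 1.35 × 10^-3 M = x
Ka = x²/(C₀ − x) ⇒ C₀ = x + x²/Ka
C₀ = 1.35 × 10^-3 + (1.35 × 10^-3)²/(1.2 × 10^-5) = 1.53 × 10^-1 M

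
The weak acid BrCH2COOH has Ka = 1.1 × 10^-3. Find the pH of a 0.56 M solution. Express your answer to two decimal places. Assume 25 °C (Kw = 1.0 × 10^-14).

BrCH2COOH ⇌ BrCH2COO- + H+
Let x = [H+] at equilibrium. Ka = x²/(0.56 − x).
Since Ka ≪ C₀, x ≈ √(Ka·C₀) = 2.48 × 10^-2 M.
(x/C₀ = 4.4% < 5%, so the approximation holds.)
pH = −log[H+] = −log(2.48 × 10^-2) = 1.61

pH = 1.61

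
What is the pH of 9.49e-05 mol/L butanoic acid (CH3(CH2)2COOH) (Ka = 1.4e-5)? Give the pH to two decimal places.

pH = 4.52

CH3(CH2)2COOH ⇌ CH3(CH2)2COO- + H+
From the ICE table, Ka = [H+]²/(9.49e-05 − [H+]) = 1.4 × 10^-5.
Here C₀/Ka ≈ 6.78, so the small-[H+] approximation fails. Use the quadratic:
[H+] = [−1.4e-05 + √(1.4e-05² + 5.31e-09)]/2 = 3.01 × 10^-5 M
pH = −log(3.01 × 10^-5) = 4.52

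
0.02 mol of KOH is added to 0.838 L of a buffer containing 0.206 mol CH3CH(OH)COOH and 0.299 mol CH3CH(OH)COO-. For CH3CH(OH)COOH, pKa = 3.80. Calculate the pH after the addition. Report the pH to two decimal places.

pH = 4.03

After neutralization: n(CH3CH(OH)COOH) = 0.186 mol, n(CH3CH(OH)COO-) = 0.319 mol.
Henderson–Hasselbalch with mole ratio 0.319/0.186: pH = 3.80 + (+0.234)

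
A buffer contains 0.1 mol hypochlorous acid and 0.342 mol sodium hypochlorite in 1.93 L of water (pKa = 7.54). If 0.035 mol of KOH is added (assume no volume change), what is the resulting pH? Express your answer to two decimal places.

OH- converts HOCl to OCl-: HOCl → 0.065 mol, OCl- → 0.377 mol.
pH = pKa + log(n_OCl-/n_HOCl) = 7.54 + log(0.377/0.065) = 7.54 + (+0.763)

pH = 8.30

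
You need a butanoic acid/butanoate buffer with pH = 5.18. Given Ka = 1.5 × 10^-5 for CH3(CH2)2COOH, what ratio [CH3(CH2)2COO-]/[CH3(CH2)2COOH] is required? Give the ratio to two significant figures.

pKa = -log(1.5 × 10^-5) = 4.824
pH = pKa + log(r) ⇒ log(r) = 5.18 − 4.824 = +0.356
r = [CH3(CH2)2COO-]/[CH3(CH2)2COOH] = 10^(+0.356) = 2.27

ratio = 2.3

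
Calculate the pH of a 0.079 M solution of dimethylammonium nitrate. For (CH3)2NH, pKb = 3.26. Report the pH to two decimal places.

(CH3)2NH2+ is the conjugate acid of the weak base (CH3)2NH.
Kb = 10^(−3.26) = 5.50 × 10^-4
Ka = Kw/Kb = 1.0×10^-14 / 5.50 × 10^-4 = 1.82 × 10^-11
From the ICE table, Ka = [H+]²/(0.079 − [H+]) = 1.82 × 10^-11.
Neglecting [H+] in the denominator: [H+] = √(1.82 × 10^-11 × 0.079) = 1.20 × 10^-6 M
Check: 0.0015% ionized — well under 5%, approximation valid.
pH = −log(1.20 × 10^-6) = 5.92

pH = 5.92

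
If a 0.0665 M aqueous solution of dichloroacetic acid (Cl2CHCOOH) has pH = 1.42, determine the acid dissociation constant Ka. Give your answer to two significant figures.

Ka = 5.1 × 10^-2

[H+] = 10^(-1.42) = 3.80 × 10^-2 M
At equilibrium [HA] = 0.0665 − 3.80 × 10^-2 = 2.85 × 10^-2 M
Ka = [H+][A-]/[HA] = (3.80 × 10^-2)² / 2.85 × 10^-2 = 5.1 × 10^-2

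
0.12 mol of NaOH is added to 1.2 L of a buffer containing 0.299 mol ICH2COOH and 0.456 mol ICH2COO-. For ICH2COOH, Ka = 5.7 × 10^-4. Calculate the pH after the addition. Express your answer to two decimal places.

After neutralization: n(ICH2COOH) = 0.179 mol, n(ICH2COO-) = 0.576 mol.
pKa = −log(5.7 × 10^-4) = 3.244
Henderson–Hasselbalch with mole ratio 0.576/0.179: pH = 3.244 + (+0.508)

pH = 3.75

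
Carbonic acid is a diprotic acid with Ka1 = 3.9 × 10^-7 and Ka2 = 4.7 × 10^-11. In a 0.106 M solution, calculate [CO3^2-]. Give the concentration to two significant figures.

First ionization gives [H+] ≈ [HCO3-] = 2.03 × 10^-4 M.
Second step: Ka2 = [H+][CO3^2-]/[HCO3-] ≈ [CO3^2-] (since [H+] ≈ [HCO3-]).
So [CO3^2-] ≈ Ka2.

4.7 × 10^-11 M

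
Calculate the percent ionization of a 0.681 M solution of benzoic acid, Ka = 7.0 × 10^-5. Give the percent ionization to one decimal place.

1.0%

C6H5COOH ⇌ C6H5COO- + H+; let x = [H+] at equilibrium.
x ≈ √(Ka·C₀) = √(7.0 × 10^-5 × 0.681) = 6.90 × 10^-3 M
Fraction ionized = 6.90 × 10^-3 / 0.681 = 0.0101 → 1.0%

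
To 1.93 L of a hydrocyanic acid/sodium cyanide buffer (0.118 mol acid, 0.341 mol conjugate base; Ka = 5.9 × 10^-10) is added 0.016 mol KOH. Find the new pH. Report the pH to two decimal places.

After neutralization: n(HCN) = 0.102 mol, n(CN-) = 0.357 mol.
pKa = −log(5.9 × 10^-10) = 9.229
Henderson–Hasselbalch with mole ratio 0.357/0.102: pH = 9.229 + (+0.544)

pH = 9.77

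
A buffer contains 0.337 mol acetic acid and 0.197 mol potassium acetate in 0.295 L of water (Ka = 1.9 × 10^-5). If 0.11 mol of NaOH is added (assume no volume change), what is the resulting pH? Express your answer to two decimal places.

After neutralization: n(CH3COOH) = 0.227 mol, n(CH3COO-) = 0.307 mol.
pKa = −log(1.9 × 10^-5) = 4.721
Henderson–Hasselbalch with mole ratio 0.307/0.227: pH = 4.721 + (+0.131)

pH = 4.85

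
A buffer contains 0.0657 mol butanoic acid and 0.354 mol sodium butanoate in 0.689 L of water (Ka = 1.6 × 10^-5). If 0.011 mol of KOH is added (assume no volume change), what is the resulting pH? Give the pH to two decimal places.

After neutralization: n(CH3(CH2)2COOH) = 0.0547 mol, n(CH3(CH2)2COO-) = 0.365 mol.
pKa = −log(1.6 × 10^-5) = 4.796
Henderson–Hasselbalch with mole ratio 0.365/0.0547: pH = 4.796 + (+0.824)

pH = 5.62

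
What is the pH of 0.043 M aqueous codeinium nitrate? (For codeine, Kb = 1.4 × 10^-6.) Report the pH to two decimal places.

pH = 4.76

C18H22NO3+ is the conjugate acid of the weak base C18H21NO3.
Ka = Kw/Kb = 1.0×10^-14 / 1.4 × 10^-6 = 7.14 × 10^-9
From the ICE table, Ka = [H+]²/(0.043 − [H+]) = 7.14 × 10^-9.
Neglecting [H+] in the denominator: [H+] = √(7.14 × 10^-9 × 0.043) = 1.75 × 10^-5 M
Check: 0.041% ionized — well under 5%, approximation valid.
pH = −log(1.75 × 10^-5) = 4.76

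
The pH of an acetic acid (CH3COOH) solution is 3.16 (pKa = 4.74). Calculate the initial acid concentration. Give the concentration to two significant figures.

[H+] = 10^(-3.16) = 6.92 × 10^-4 M = x
Ka = 10^(−4.74) = 1.82 × 10^-5
Ka = x²/(C₀ − x) ⇒ C₀ = x + x²/Ka
C₀ = 6.92 × 10^-4 + (6.92 × 10^-4)²/(1.82 × 10^-5) = 2.70 × 10^-2 M

C₀ = 2.7 × 10^-2 M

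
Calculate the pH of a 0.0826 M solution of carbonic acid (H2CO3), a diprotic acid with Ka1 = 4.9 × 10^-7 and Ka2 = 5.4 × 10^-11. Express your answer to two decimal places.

pH = 3.70

Ka1 ≫ Ka2, so treat the first dissociation as the only significant source of H+.
Ka1 = x²/(0.0826 − x) = 4.9 × 10^-7
x ≈ √(4.9 × 10^-7 × 0.0826) = 2.01 × 10^-4 M
pH = −log(2.01 × 10^-4) = 3.70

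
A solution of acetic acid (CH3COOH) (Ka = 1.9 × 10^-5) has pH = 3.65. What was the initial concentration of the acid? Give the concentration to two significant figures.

[H+] = 10^(-3.65) = 2.24 × 10^-4 M = x
Ka = x²/(C₀ − x) ⇒ C₀ = x + x²/Ka
C₀ = 2.24 × 10^-4 + (2.24 × 10^-4)²/(1.9 × 10^-5) = 2.86 × 10^-3 M

C₀ = 2.9 × 10^-3 M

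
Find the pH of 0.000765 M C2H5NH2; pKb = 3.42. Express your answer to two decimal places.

C2H5NH2 + H2O ⇌ C2H5NH3+ + OH-
Kb = 10^(−3.42) = 3.80 × 10^-4
Kb = [OH-]²/(0.000765 − [OH-]) = 3.80 × 10^-4
The 5% rule fails; solving [OH-]² + Kb·[OH-] − Kb·C₀ = 0 exactly:
[OH-] = (−Kb + √(Kb² + 4·Kb·C₀))/2 = 3.82 × 10^-4 M
pOH = 3.42, so pH = 14.00 − pOH = 10.58

pH = 10.58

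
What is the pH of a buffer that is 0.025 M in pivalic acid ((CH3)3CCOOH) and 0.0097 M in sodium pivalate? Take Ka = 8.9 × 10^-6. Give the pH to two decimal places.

pH = 4.64

pKa = −log(8.9 × 10^-6) = 5.051
Henderson–Hasselbalch: pH = pKa + log([(CH3)3CCOO-]/[(CH3)3CCOOH]) = 5.051 + log(0.0097/0.025)
pH = 5.051 + (-0.411) = 4.64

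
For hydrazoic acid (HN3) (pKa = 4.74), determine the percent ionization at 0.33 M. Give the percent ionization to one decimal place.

0.7%

HN3 ⇌ N3- + H+; let x = [H+] at equilibrium.
Ka = 10^(−4.74) = 1.82 × 10^-5
x ≈ √(Ka·C₀) = √(1.82 × 10^-5 × 0.33) = 2.45 × 10^-3 M
% ionization = x/C₀ × 100% = 2.45 × 10^-3/0.33 × 100% = 0.7%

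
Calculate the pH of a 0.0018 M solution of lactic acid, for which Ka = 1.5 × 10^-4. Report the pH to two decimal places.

pH = 3.35

CH3CH(OH)COOH ⇌ CH3CH(OH)COO- + H+
From the ICE table, Ka = x²/(0.0018 − x) = 1.5 × 10^-4.
The 5% rule fails; solving x² + Ka·x − Ka·C₀ = 0 exactly:
x = [−0.00015 + √(0.00015² + 1.08e-06)]/2 = 4.50 × 10^-4 M
pH = −log(4.50 × 10^-4) = 3.35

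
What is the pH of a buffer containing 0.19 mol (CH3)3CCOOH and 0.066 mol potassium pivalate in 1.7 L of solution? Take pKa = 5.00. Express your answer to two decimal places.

pH = 4.54

pH = pKa + log([A⁻]/[HA]) = 5.00 + log(0.066/0.19)
pH = 5.00 + (-0.459) = 4.54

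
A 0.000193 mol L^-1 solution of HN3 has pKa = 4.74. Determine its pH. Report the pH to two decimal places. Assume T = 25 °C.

pH = 4.29

HN3 ⇌ N3- + H+
Ka = 10^(−4.74) = 1.82 × 10^-5
Let x = [H+] at equilibrium. Ka = x²/(0.000193 − x).
Here C₀/Ka ≈ 10.6, so the small-x approximation fails. Use the quadratic:
x = (−Ka + √(Ka² + 4·Ka·C₀))/2 = 5.09 × 10^-5 M
pH = −log[H+] = −log(5.09 × 10^-5) = 4.29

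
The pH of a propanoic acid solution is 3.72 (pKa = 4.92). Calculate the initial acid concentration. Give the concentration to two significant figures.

C₀ = 3.2 × 10^-3 M

[H+] = 10^(-3.72) = 1.91 × 10^-4 M = x
Ka = 10^(−4.92) = 1.20 × 10^-5
Ka = x²/(C₀ − x) ⇒ C₀ = x + x²/Ka
C₀ = 1.91 × 10^-4 + (1.91 × 10^-4)²/(1.20 × 10^-5) = 3.23 × 10^-3 M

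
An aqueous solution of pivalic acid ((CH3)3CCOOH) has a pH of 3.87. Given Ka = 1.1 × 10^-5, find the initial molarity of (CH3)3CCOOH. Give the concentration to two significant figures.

[H+] = 10^(-3.87) = 1.35 × 10^-4 M = x
Ka = x²/(C₀ − x) ⇒ C₀ = x + x²/Ka
C₀ = 1.35 × 10^-4 + (1.35 × 10^-4)²/(1.1 × 10^-5) = 1.79 × 10^-3 M

C₀ = 1.8 × 10^-3 M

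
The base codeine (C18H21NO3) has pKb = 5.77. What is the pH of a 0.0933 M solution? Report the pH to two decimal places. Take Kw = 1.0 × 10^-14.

pH = 10.60

C18H21NO3 + H2O ⇌ C18H22NO3+ + OH-
Kb = 10^(−5.77) = 1.70 × 10^-6
From the ICE table, Kb = x²/(0.0933 − x) = 1.70 × 10^-6.
Assume x ≪ 0.0933: x ≈ √(1.70 × 10^-6 × 0.0933) = 3.98 × 10^-4 M
(x/C₀ = 0.43% < 5%, so the approximation holds.)
pOH = 3.40, so pH = 14.00 − pOH = 10.60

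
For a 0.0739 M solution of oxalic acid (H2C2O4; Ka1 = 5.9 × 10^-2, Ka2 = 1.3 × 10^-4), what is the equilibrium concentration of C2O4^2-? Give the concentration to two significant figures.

First ionization gives [H+] ≈ [HC2O4-] = 4.28 × 10^-2 M.
Second step: Ka2 = [H+][C2O4^2-]/[HC2O4-] ≈ [C2O4^2-] (since [H+] ≈ [HC2O4-]).
So [C2O4^2-] ≈ Ka2.

1.3 × 10^-4 M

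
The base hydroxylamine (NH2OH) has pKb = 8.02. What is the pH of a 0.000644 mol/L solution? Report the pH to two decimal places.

pH = 8.39

NH2OH + H2O ⇌ NH3OH+ + OH-
Kb = 10^(−8.02) = 9.55 × 10^-9
From the ICE table, Kb = x²/(0.000644 − x) = 9.55 × 10^-9.
Since Kb ≪ C₀, x ≈ √(Kb·C₀) = 2.48 × 10^-6 M.
pOH = −log(2.48 × 10^-6) = 5.61; pH = 14.00 − 5.61 = 8.39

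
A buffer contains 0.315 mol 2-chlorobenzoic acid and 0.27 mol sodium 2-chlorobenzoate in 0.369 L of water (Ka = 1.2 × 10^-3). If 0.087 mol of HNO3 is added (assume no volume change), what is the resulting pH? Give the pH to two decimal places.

Added H+ converts ClC6H4COO- to ClC6H4COOH: ClC6H4COOH → 0.402 mol, ClC6H4COO- → 0.183 mol.
pKa = −log(1.2 × 10^-3) = 2.921
Henderson–Hasselbalch with mole ratio 0.183/0.402: pH = 2.921 + (-0.342)

pH = 2.58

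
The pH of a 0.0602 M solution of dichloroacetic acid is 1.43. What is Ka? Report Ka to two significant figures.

Ka = 6.0 × 10^-2

[H+] = 10^(-1.43) = 3.72 × 10^-2 M
At equilibrium [HA] = 0.0602 − 3.72 × 10^-2 = 2.30 × 10^-2 M
Ka = [H+][A-]/[HA] = (3.72 × 10^-2)² / 2.30 × 10^-2 = 6.0 × 10^-2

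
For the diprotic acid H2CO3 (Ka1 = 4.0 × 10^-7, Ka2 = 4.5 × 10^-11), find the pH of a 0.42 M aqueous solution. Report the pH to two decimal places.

pH = 3.39

Since Ka1 ≫ Ka2, the first ionization dominates [H+].
Ka1 = x²/(0.42 − x) = 4.0 × 10^-7
x ≈ √(4.0 × 10^-7 × 0.42) = 4.10 × 10^-4 M
pH = −log(4.10 × 10^-4) = 3.39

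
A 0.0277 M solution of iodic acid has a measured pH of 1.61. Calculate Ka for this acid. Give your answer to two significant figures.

[H+] = 10^(-1.61) = 2.45 × 10^-2 M
At equilibrium [HA] = 0.0277 − 2.45 × 10^-2 = 3.20 × 10^-3 M
Ka = [H+][A-]/[HA] = (2.45 × 10^-2)² / 3.20 × 10^-3 = 1.9 × 10^-1

Ka = 1.9 × 10^-1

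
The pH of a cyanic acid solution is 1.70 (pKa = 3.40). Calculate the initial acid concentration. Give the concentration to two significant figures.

[H+] = 10^(-1.70) = 2.00 × 10^-2 M = x
Ka = 10^(−3.40) = 3.98 × 10^-4
Ka = x²/(C₀ − x) ⇒ C₀ = x + x²/Ka
C₀ = 2.00 × 10^-2 + (2.00 × 10^-2)²/(3.98 × 10^-4) = 1.03 M

C₀ = 1.0 M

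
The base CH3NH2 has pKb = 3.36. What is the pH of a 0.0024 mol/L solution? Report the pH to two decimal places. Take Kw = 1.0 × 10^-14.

pH = 10.92

CH3NH2 + H2O ⇌ CH3NH3+ + OH-
Kb = 10^(−3.36) = 4.37 × 10^-4
From the ICE table, Kb = x²/(0.0024 − x) = 4.37 × 10^-4.
The 5% rule fails; solving x² + Kb·x − Kb·C₀ = 0 exactly:
x = [−0.000437 + √(0.000437² + 4.2e-06)]/2 = 8.29 × 10^-4 M
pOH = −log(8.29 × 10^-4) = 3.08; pH = 14.00 − 3.08 = 10.92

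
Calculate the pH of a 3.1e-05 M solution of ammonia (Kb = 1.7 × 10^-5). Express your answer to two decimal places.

pH = 9.20

NH3 + H2O ⇌ NH4+ + OH-
From the ICE table, Kb = x²/(3.1e-05 − x) = 1.7 × 10^-5.
x is not negligible relative to C₀; solve x² + 1.7e-05·x − 5.27e-10 = 0.
x = [−1.7e-05 + √(1.7e-05² + 2.11e-09)]/2 = 1.60 × 10^-5 M
pOH = −log(1.60 × 10^-5) = 4.80; pH = 14.00 − 4.80 = 9.20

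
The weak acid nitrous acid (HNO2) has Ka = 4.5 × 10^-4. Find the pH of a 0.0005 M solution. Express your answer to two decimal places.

HNO2 ⇌ NO2- + H+
Ka = [H+]²/(0.0005 − [H+]) = 4.5 × 10^-4
The 5% rule fails; solving [H+]² + Ka·[H+] − Ka·C₀ = 0 exactly:
[H+] = [−0.00045 + √(0.00045² + 9e-07)]/2 = 3.00 × 10^-4 M
pH = −log(3.00 × 10^-4) = 3.52

pH = 3.52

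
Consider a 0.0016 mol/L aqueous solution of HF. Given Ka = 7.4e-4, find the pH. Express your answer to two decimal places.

pH = 3.11

HF ⇌ F- + H+
From the ICE table, Ka = [H+]²/(0.0016 − [H+]) = 7.4 × 10^-4.
The 5% rule fails; solving [H+]² + Ka·[H+] − Ka·C₀ = 0 exactly:
[H+] = [−0.00074 + √(0.00074² + 4.74e-06)]/2 = 7.79 × 10^-4 M
pH = −log[H+] = −log(7.79 × 10^-4) = 3.11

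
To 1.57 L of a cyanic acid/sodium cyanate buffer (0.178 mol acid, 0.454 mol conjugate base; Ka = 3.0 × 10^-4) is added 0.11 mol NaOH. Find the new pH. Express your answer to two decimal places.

pH = 4.44

After neutralization: n(HOCN) = 0.068 mol, n(OCN-) = 0.564 mol.
pKa = −log(3.0 × 10^-4) = 3.523
pH = pKa + log(n_OCN-/n_HOCN) = 3.523 + log(0.564/0.068) = 3.523 + (+0.919)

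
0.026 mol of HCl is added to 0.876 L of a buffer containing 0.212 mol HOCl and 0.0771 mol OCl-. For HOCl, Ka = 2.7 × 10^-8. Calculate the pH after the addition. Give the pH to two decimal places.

pH = 6.90

Added H+ converts OCl- to HOCl: HOCl → 0.238 mol, OCl- → 0.0511 mol.
pKa = −log(2.7 × 10^-8) = 7.569
pH = pKa + log(n_OCl-/n_HOCl) = 7.569 + log(0.0511/0.238) = 7.569 + (-0.668)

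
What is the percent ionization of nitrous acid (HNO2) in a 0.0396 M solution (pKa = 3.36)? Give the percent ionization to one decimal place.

10.0%

HNO2 ⇌ NO2- + H+; let x = [H+] at equilibrium.
Ka = 10^(−3.36) = 4.37 × 10^-4
Solve x² + 0.000437x − 1.73e-05 = 0 → x = 3.95 × 10^-3 M
Fraction ionized = 3.95 × 10^-3 / 0.0396 = 0.0997 → 10.0%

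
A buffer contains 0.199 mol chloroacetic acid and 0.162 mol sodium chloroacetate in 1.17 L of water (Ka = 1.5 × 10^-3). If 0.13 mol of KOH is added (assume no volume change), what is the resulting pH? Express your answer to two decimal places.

OH- converts ClCH2COOH to ClCH2COO-: ClCH2COOH → 0.069 mol, ClCH2COO- → 0.292 mol.
pKa = −log(1.5 × 10^-3) = 2.824
pH = pKa + log(n_ClCH2COO-/n_ClCH2COOH) = 2.824 + log(0.292/0.069) = 2.824 + (+0.627)

pH = 3.45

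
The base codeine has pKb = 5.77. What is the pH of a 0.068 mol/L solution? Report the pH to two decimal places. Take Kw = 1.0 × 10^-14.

pH = 10.53

C18H21NO3 + H2O ⇌ C18H22NO3+ + OH-
Kb = 10^(−5.77) = 1.70 × 10^-6
From the ICE table, Kb = [OH-]²/(0.068 − [OH-]) = 1.70 × 10^-6.
Since Kb ≪ C₀, [OH-] ≈ √(Kb·C₀) = 3.40 × 10^-4 M.
pOH = −log(3.40 × 10^-4) = 3.47; pH = 14.00 − 3.47 = 10.53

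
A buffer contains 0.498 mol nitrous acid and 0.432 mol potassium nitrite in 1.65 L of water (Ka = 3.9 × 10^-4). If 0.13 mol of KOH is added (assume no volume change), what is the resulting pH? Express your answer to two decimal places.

OH- converts HNO2 to NO2-: HNO2 → 0.368 mol, NO2- → 0.562 mol.
pKa = −log(3.9 × 10^-4) = 3.409
pH = pKa + log(n_NO2-/n_HNO2) = 3.409 + log(0.562/0.368) = 3.409 + (+0.184)

pH = 3.59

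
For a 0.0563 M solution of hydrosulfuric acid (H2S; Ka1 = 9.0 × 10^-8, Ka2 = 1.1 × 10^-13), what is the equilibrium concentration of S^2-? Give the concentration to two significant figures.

First ionization gives [H+] ≈ [HS-] = 7.12 × 10^-5 M.
Second step: Ka2 = [H+][S^2-]/[HS-] ≈ [S^2-] (since [H+] ≈ [HS-]).
So [S^2-] ≈ Ka2.

1.1 × 10^-13 M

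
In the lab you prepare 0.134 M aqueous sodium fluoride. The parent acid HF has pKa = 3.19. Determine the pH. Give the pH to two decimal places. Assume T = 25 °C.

pH = 8.16

F- is the conjugate base of the weak acid HF.
Ka = 10^(−3.19) = 6.46 × 10^-4
Kb = Kw/Ka = 1.0×10^-14 / 6.46 × 10^-4 = 1.55 × 10^-11
From the ICE table, Kb = x²/(0.134 − x) = 1.55 × 10^-11.
Neglecting x in the denominator: x = √(1.55 × 10^-11 × 0.134) = 1.44 × 10^-6 M
pOH = −log(1.44 × 10^-6) = 5.84; pH = 14.00 − 5.84 = 8.16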